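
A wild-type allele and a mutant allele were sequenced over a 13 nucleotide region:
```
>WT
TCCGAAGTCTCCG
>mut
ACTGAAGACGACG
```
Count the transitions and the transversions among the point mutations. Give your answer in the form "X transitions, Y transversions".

1 transition, 4 transversions

Mismatches (1-based):
site 1: T→A (pyrimidine→purine, transversion)
site 3: C→T (pyrimidine→pyrimidine, transition)
site 8: T→A (pyrimidine→purine, transversion)
site 10: T→G (pyrimidine→purine, transversion)
site 11: C→A (pyrimidine→purine, transversion)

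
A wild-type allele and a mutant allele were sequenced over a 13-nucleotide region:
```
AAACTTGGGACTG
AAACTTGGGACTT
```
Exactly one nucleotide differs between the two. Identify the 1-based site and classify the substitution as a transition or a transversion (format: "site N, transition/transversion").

site 13, transversion

Site 13 changes G→T. G is a purine and T is a pyrimidine, so this is a transversion.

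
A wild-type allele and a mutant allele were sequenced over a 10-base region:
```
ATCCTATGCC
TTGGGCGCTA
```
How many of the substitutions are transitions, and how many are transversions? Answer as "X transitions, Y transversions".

1 transition, 8 transversions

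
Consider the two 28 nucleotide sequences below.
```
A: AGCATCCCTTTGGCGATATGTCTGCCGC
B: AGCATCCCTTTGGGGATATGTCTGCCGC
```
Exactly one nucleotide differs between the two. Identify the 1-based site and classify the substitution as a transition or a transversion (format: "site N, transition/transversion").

The sequences differ only at site 14: C→G (pyrimidine→purine), a transversion.

site 14, transversion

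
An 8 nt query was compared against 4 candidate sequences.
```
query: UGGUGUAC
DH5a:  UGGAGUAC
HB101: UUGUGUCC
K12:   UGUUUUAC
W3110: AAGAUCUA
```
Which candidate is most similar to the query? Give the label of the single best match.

Hamming distances to query — DH5a: 1; HB101: 2; K12: 2; W3110: 7.
Smallest is DH5a with 1 mismatch.

DH5a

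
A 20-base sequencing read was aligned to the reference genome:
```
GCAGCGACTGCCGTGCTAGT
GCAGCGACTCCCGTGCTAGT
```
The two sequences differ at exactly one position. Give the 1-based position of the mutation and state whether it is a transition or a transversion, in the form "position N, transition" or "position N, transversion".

The sequences differ only at position 10: G→C (purine→pyrimidine), a transversion.

position 10, transversion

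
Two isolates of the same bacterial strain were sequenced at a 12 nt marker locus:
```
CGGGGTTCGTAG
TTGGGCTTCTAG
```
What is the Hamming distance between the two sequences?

5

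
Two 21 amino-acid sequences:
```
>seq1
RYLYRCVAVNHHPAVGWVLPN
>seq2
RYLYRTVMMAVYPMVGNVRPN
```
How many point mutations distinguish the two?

The sequences differ at positions 6, 8, 9, 10, 11, 12, 14, 17, 19 (1-based) — 9 in total.

9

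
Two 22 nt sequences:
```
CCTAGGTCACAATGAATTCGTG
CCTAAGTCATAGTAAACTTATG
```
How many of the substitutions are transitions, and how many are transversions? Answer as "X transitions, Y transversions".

7 transitions, 0 transversions

Mismatches (1-based):
site 5: G→A (purine→purine, transition)
site 10: C→T (pyrimidine→pyrimidine, transition)
site 12: A→G (purine→purine, transition)
site 14: G→A (purine→purine, transition)
site 17: T→C (pyrimidine→pyrimidine, transition)
site 19: C→T (pyrimidine→pyrimidine, transition)
site 20: G→A (purine→purine, transition)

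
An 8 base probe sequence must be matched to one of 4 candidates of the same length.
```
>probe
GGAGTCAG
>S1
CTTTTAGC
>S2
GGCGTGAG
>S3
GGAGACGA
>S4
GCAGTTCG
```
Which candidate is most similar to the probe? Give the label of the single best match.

Hamming distances to probe — S1: 7; S2: 2; S3: 3; S4: 3.
Smallest is S2 with 2 mismatches.

S2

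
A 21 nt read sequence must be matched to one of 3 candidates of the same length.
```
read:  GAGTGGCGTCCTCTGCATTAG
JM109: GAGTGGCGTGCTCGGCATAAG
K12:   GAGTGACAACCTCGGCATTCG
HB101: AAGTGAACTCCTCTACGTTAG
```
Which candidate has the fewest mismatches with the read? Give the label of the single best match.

JM109

Hamming distances to read — JM109: 3; K12: 5; HB101: 6.
Smallest is JM109 with 3 mismatches.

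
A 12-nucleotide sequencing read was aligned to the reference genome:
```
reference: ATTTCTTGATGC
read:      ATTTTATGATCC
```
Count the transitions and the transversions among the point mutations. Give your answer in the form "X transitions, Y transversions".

Mismatches (1-based):
base 5: C→T (pyrimidine→pyrimidine, transition)
base 6: T→A (pyrimidine→purine, transversion)
base 11: G→C (purine→pyrimidine, transversion)

1 transition, 2 transversions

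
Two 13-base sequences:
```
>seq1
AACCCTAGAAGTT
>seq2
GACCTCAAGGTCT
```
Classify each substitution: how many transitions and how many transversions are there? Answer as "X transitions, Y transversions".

Transitions (purine↔purine or pyrimidine↔pyrimidine): 1 A→G, 5 C→T, 6 T→C, 8 G→A, 9 A→G, 10 A→G, 12 T→C.
Transversions (purine↔pyrimidine): 11 G→T.

7 transitions, 1 transversion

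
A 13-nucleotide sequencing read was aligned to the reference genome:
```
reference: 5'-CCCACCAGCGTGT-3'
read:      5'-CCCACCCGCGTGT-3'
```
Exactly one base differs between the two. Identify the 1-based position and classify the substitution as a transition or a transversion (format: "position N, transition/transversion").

position 7, transversion

The sequences differ only at position 7: A→C (purine→pyrimidine), a transversion.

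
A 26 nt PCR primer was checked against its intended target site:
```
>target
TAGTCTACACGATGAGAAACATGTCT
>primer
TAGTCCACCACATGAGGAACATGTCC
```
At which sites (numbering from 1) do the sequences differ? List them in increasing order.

Scanning 1-based: 6: T/C; 9: A/C; 10: C/A; 11: G/C; 17: A/G; 26: T/C.

6, 9, 10, 11, 17, 26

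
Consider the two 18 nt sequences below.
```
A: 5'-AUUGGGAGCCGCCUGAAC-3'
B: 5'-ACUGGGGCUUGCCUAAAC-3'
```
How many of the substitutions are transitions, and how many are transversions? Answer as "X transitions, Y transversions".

5 transitions, 1 transversion

Mismatches (1-based):
base 2: U→C (pyrimidine→pyrimidine, transition)
base 7: A→G (purine→purine, transition)
base 8: G→C (purine→pyrimidine, transversion)
base 9: C→U (pyrimidine→pyrimidine, transition)
base 10: C→U (pyrimidine→pyrimidine, transition)
base 15: G→A (purine→purine, transition)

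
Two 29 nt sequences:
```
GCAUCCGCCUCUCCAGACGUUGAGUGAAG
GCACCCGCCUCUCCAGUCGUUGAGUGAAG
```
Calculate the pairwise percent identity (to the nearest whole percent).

93%

2 positions differ (4, 17), so 27 of 29 match: 27/29 = 93.1%.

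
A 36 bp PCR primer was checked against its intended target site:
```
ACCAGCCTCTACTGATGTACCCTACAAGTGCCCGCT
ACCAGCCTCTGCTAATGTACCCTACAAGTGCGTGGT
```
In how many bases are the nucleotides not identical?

The sequences differ at bases 11, 14, 32, 33, 35 (1-based) — 5 in total.

5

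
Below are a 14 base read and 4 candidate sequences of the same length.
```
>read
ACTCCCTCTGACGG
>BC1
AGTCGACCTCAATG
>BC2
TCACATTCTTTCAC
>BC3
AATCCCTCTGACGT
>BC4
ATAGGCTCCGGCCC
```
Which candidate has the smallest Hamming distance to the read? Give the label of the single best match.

BC3

BC1 differs at 7 sites; BC2 differs at 8 sites; BC3 differs at 2 sites; BC4 differs at 8 sites. The closest is BC3.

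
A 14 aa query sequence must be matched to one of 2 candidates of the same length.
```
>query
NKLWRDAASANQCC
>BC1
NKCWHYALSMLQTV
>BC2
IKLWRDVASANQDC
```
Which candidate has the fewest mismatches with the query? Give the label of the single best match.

Hamming distances to query — BC1: 8; BC2: 3.
Smallest is BC2 with 3 mismatches.

BC2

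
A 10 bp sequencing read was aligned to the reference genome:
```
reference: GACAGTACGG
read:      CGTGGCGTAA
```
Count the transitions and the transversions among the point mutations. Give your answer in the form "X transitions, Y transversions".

8 transitions, 1 transversion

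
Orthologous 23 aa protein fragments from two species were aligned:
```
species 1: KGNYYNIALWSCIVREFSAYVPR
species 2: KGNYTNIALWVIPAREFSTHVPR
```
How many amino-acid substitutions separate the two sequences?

7

Comparing position by position, 7 residues differ: 5 (Y/T), 11 (S/V), 12 (C/I), 13 (I/P), 14 (V/A), 19 (A/T), 20 (Y/H).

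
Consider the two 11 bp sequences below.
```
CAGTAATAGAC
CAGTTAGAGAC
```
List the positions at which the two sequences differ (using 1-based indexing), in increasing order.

5, 7

Scanning 1-based: 5: A/T; 7: T/G.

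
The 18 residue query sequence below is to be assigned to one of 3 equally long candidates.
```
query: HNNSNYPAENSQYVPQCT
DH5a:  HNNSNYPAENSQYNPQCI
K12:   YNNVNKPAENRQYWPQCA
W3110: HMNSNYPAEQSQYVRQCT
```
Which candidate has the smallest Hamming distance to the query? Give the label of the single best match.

DH5a

Hamming distances to query — DH5a: 2; K12: 6; W3110: 3.
Smallest is DH5a with 2 mismatches.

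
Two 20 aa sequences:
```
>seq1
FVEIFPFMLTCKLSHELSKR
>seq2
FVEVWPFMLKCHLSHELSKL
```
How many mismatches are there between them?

5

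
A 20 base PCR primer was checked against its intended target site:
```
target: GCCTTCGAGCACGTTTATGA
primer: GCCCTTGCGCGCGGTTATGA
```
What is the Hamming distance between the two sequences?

5

Mismatches (1-based): base 4: T→C; base 6: C→T; base 8: A→C; base 11: A→G; base 14: T→G.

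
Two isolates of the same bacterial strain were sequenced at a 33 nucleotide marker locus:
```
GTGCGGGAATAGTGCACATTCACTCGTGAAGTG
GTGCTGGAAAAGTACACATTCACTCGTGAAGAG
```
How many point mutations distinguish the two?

4

Comparing position by position, 4 positions differ: 5 (G/T), 10 (T/A), 14 (G/A), 32 (T/A).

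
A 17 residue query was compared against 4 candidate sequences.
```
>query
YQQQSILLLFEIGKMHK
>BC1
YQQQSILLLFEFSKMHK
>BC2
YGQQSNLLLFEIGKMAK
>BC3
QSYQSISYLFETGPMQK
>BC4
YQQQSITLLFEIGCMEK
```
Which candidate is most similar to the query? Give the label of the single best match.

BC1

BC1 differs at 2 positions; BC2 differs at 3 positions; BC3 differs at 8 positions; BC4 differs at 3 positions. The closest is BC1.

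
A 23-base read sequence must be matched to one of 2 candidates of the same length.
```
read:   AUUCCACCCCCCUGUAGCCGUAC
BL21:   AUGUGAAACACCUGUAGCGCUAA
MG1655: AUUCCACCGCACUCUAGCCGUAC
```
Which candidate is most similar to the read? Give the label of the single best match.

MG1655

BL21 differs at 9 positions; MG1655 differs at 3 positions. The closest is MG1655.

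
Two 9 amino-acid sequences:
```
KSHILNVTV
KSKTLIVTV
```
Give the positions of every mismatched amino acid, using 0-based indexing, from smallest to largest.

2, 3, 5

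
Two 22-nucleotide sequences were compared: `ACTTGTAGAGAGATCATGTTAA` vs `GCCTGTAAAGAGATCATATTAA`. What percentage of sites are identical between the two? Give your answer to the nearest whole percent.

Mismatches at positions 1, 3, 8, 18 (1-based): 4 of 22.
Identical positions: 18/22 = 81.82% → 82%.

82%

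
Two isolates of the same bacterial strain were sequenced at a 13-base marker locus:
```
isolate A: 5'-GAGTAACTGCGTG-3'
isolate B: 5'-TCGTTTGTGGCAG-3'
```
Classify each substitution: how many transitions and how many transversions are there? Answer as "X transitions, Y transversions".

0 transitions, 8 transversions

Transitions (purine↔purine or pyrimidine↔pyrimidine): none.
Transversions (purine↔pyrimidine): 1 G→T, 2 A→C, 5 A→T, 6 A→T, 7 C→G, 10 C→G, 11 G→C, 12 T→A.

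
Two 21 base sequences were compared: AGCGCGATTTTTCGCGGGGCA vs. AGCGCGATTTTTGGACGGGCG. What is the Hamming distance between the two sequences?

4

The sequences differ at bases 13, 15, 16, 21 (1-based) — 4 in total.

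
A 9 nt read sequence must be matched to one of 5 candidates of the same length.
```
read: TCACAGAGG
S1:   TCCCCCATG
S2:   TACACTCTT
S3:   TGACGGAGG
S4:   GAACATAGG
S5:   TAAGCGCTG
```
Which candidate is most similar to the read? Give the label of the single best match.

Hamming distances to read — S1: 4; S2: 8; S3: 2; S4: 3; S5: 5.
Smallest is S3 with 2 mismatches.

S3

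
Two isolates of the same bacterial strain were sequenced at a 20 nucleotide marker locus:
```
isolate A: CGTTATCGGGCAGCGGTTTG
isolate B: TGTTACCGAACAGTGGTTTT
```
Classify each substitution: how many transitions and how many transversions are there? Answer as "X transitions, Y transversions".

Mismatches (1-based):
position 1: C→T (pyrimidine→pyrimidine, transition)
position 6: T→C (pyrimidine→pyrimidine, transition)
position 9: G→A (purine→purine, transition)
position 10: G→A (purine→purine, transition)
position 14: C→T (pyrimidine→pyrimidine, transition)
position 20: G→T (purine→pyrimidine, transversion)

5 transitions, 1 transversion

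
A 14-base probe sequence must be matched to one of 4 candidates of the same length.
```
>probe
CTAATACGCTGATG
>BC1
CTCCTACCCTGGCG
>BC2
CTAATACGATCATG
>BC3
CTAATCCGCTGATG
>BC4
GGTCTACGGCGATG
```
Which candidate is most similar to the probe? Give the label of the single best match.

BC3

BC1 differs at 5 sites; BC2 differs at 2 sites; BC3 differs at 1 site; BC4 differs at 6 sites. The closest is BC3.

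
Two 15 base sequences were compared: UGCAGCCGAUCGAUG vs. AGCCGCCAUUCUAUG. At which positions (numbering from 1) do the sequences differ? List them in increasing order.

Differences at position 1 (U→A), position 4 (A→C), position 8 (G→A), position 9 (A→U), position 12 (G→U).

1, 4, 8, 9, 12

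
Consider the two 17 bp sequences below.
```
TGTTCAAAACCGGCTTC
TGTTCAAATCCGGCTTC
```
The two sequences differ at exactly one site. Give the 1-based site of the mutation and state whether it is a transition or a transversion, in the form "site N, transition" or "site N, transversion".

site 9, transversion

The sequences differ only at site 9: A→T (purine→pyrimidine), a transversion.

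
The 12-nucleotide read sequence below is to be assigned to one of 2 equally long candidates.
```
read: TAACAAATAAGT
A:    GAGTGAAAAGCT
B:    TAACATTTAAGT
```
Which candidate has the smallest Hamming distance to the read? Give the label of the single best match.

B

Hamming distances to read — A: 7; B: 2.
Smallest is B with 2 mismatches.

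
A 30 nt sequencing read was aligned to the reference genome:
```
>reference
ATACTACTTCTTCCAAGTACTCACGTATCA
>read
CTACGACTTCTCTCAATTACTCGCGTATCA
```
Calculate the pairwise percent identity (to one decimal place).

80.0%

Mismatches at positions 1, 5, 12, 13, 17, 23 (1-based): 6 of 30.
Identical positions: 24/30 = 80% → 80.0%.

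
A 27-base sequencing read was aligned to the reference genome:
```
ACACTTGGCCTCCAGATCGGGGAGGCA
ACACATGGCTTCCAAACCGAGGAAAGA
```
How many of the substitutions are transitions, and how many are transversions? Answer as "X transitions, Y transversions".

Mismatches (1-based):
position 5: T→A (pyrimidine→purine, transversion)
position 10: C→T (pyrimidine→pyrimidine, transition)
position 15: G→A (purine→purine, transition)
position 17: T→C (pyrimidine→pyrimidine, transition)
position 20: G→A (purine→purine, transition)
position 24: G→A (purine→purine, transition)
position 25: G→A (purine→purine, transition)
position 26: C→G (pyrimidine→purine, transversion)

6 transitions, 2 transversions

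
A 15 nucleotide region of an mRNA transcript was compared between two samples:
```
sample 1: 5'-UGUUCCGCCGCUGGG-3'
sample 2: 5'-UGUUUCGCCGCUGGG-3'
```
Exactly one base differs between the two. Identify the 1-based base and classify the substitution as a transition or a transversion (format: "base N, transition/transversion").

base 5, transition

The sequences differ only at base 5: C→U (pyrimidine→pyrimidine), a transition.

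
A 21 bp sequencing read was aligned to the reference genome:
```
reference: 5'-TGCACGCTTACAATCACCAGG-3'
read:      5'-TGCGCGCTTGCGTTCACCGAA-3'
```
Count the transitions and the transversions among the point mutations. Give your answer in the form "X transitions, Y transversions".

Transitions (purine↔purine or pyrimidine↔pyrimidine): 4 A→G, 10 A→G, 12 A→G, 19 A→G, 20 G→A, 21 G→A.
Transversions (purine↔pyrimidine): 13 A→T.

6 transitions, 1 transversion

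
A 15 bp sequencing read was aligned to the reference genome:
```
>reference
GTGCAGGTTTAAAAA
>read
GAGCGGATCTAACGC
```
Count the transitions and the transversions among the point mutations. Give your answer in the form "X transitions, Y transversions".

Transitions (purine↔purine or pyrimidine↔pyrimidine): 5 A→G, 7 G→A, 9 T→C, 14 A→G.
Transversions (purine↔pyrimidine): 2 T→A, 13 A→C, 15 A→C.

4 transitions, 3 transversions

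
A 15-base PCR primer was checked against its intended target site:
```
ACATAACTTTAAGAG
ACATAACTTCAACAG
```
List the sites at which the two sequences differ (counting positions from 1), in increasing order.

Differences at site 10 (T→C), site 13 (G→C).

10, 13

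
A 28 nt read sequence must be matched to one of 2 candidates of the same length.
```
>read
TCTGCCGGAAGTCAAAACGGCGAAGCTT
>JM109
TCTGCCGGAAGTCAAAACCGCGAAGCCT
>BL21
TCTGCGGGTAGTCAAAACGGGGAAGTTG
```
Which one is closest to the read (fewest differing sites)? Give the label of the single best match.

JM109 differs at 2 sites; BL21 differs at 5 sites. The closest is JM109.

JM109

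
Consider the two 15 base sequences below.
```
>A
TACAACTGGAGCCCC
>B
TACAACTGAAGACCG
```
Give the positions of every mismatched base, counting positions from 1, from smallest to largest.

9, 12, 15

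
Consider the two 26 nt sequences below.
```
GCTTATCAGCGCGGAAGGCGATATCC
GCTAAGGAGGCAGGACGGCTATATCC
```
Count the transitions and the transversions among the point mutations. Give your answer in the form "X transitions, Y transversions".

Transitions (purine↔purine or pyrimidine↔pyrimidine): none.
Transversions (purine↔pyrimidine): 4 T→A, 6 T→G, 7 C→G, 10 C→G, 11 G→C, 12 C→A, 16 A→C, 20 G→T.

0 transitions, 8 transversions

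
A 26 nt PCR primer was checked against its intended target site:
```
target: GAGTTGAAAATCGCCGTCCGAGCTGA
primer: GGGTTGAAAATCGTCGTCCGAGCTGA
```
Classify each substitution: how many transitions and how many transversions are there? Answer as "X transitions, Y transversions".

2 transitions, 0 transversions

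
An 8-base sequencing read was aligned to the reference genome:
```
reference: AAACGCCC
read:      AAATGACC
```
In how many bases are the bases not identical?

2

The sequences differ at bases 4, 6 (1-based) — 2 in total.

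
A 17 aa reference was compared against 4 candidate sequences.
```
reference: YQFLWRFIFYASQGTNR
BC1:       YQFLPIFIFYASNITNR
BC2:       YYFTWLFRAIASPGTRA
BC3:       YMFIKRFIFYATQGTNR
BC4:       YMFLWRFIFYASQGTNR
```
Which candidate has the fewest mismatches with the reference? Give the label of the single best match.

Hamming distances to reference — BC1: 4; BC2: 9; BC3: 4; BC4: 1.
Smallest is BC4 with 1 mismatch.

BC4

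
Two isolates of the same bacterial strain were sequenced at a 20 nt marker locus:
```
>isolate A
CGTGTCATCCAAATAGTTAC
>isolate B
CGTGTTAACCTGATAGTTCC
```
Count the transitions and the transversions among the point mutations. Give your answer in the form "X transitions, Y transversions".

2 transitions, 3 transversions

Transitions (purine↔purine or pyrimidine↔pyrimidine): 6 C→T, 12 A→G.
Transversions (purine↔pyrimidine): 8 T→A, 11 A→T, 19 A→C.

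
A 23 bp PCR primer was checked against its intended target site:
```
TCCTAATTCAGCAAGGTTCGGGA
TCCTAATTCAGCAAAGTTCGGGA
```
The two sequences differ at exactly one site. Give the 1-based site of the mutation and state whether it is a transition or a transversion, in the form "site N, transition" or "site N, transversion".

Site 15 changes G→A. G is a purine and A is a purine, so this is a transition.

site 15, transition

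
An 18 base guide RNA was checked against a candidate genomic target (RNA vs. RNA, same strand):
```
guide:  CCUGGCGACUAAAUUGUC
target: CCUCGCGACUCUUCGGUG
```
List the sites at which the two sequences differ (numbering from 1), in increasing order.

Scanning 1-based: 4: G/C; 11: A/C; 12: A/U; 13: A/U; 14: U/C; 15: U/G; 18: C/G.

4, 11, 12, 13, 14, 15, 18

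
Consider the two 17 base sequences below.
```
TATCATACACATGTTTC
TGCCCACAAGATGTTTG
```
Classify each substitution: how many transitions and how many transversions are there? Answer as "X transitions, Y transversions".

Transitions (purine↔purine or pyrimidine↔pyrimidine): 2 A→G, 3 T→C.
Transversions (purine↔pyrimidine): 5 A→C, 6 T→A, 7 A→C, 8 C→A, 10 C→G, 17 C→G.

2 transitions, 6 transversions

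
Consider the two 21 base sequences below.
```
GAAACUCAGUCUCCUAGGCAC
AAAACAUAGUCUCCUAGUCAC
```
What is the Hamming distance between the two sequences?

4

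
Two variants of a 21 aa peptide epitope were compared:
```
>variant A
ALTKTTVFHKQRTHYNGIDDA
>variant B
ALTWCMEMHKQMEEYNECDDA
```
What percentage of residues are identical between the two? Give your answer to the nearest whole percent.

52%

Mismatches at positions 4, 5, 6, 7, 8, 12, 13, 14, 17, 18 (1-based): 10 of 21.
Identical positions: 11/21 = 52.38% → 52%.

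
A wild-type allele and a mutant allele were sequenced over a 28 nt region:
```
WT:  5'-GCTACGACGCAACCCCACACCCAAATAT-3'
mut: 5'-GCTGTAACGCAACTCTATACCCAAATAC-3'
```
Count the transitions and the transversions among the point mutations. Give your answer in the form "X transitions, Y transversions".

Mismatches (1-based):
position 4: A→G (purine→purine, transition)
position 5: C→T (pyrimidine→pyrimidine, transition)
position 6: G→A (purine→purine, transition)
position 14: C→T (pyrimidine→pyrimidine, transition)
position 16: C→T (pyrimidine→pyrimidine, transition)
position 18: C→T (pyrimidine→pyrimidine, transition)
position 28: T→C (pyrimidine→pyrimidine, transition)

7 transitions, 0 transversions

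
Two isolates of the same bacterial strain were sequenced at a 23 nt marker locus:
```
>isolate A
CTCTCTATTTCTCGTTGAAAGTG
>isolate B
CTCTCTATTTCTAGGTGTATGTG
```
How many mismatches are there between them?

4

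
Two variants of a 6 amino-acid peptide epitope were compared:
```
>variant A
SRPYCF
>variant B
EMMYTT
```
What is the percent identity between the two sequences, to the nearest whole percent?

17%

Mismatches at positions 1, 2, 3, 5, 6 (1-based): 5 of 6.
Identical positions: 1/6 = 16.67% → 17%.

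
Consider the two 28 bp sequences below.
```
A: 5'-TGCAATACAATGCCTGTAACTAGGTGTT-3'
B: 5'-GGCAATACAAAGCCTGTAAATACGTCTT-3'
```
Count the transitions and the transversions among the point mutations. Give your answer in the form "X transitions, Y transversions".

Transitions (purine↔purine or pyrimidine↔pyrimidine): none.
Transversions (purine↔pyrimidine): 1 T→G, 11 T→A, 20 C→A, 23 G→C, 26 G→C.

0 transitions, 5 transversions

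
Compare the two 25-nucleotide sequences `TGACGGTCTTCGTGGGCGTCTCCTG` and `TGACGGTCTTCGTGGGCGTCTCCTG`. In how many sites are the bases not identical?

0

No positions differ; the sequences are identical.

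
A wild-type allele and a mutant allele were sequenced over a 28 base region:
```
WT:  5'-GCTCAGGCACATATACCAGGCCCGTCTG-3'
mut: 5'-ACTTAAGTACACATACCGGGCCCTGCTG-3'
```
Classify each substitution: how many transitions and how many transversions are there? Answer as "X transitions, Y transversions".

6 transitions, 2 transversions

Mismatches (1-based):
site 1: G→A (purine→purine, transition)
site 4: C→T (pyrimidine→pyrimidine, transition)
site 6: G→A (purine→purine, transition)
site 8: C→T (pyrimidine→pyrimidine, transition)
site 12: T→C (pyrimidine→pyrimidine, transition)
site 18: A→G (purine→purine, transition)
site 24: G→T (purine→pyrimidine, transversion)
site 25: T→G (pyrimidine→purine, transversion)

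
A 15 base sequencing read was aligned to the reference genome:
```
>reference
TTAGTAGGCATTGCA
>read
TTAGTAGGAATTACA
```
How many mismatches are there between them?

2

The sequences differ at bases 9, 13 (1-based) — 2 in total.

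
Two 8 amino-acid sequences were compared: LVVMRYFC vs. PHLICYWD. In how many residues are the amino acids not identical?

7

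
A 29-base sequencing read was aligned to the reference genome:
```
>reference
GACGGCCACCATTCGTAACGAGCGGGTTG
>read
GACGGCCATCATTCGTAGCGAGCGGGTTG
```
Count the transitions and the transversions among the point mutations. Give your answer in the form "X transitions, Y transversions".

2 transitions, 0 transversions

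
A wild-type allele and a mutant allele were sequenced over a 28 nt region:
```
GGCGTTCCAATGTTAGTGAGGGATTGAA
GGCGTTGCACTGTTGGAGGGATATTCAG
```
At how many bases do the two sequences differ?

9

The sequences differ at bases 7, 10, 15, 17, 19, 21, 22, 26, 28 (1-based) — 9 in total.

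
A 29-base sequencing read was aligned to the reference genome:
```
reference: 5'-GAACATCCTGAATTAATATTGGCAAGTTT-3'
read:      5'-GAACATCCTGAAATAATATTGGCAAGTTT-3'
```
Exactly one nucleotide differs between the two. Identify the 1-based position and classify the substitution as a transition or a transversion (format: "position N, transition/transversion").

Position 13 changes T→A. T is a pyrimidine and A is a purine, so this is a transversion.

position 13, transversion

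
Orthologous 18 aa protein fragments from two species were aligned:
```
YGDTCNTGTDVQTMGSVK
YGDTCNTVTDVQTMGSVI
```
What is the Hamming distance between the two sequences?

The sequences differ at positions 8, 18 (1-based) — 2 in total.

2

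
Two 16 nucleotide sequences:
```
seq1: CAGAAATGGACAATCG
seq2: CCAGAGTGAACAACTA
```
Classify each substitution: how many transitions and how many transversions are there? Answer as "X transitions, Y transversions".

Transitions (purine↔purine or pyrimidine↔pyrimidine): 3 G→A, 4 A→G, 6 A→G, 9 G→A, 14 T→C, 15 C→T, 16 G→A.
Transversions (purine↔pyrimidine): 2 A→C.

7 transitions, 1 transversion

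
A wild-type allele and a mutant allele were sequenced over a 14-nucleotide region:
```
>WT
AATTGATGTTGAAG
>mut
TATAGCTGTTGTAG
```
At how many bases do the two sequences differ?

Mismatches (1-based): base 1: A→T; base 4: T→A; base 6: A→C; base 12: A→T.

4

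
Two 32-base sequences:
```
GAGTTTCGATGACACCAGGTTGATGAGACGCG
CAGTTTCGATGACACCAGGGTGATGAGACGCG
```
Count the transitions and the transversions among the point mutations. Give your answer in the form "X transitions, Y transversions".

Transitions (purine↔purine or pyrimidine↔pyrimidine): none.
Transversions (purine↔pyrimidine): 1 G→C, 20 T→G.

0 transitions, 2 transversions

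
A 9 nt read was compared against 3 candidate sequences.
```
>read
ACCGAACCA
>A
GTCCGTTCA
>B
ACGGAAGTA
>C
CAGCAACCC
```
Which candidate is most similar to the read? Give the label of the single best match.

A differs at 6 positions; B differs at 3 positions; C differs at 5 positions. The closest is B.

B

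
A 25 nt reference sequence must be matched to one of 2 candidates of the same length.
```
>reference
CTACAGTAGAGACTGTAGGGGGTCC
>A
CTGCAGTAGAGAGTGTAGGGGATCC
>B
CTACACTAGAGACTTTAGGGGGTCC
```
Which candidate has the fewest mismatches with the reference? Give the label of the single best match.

A differs at 3 positions; B differs at 2 positions. The closest is B.

B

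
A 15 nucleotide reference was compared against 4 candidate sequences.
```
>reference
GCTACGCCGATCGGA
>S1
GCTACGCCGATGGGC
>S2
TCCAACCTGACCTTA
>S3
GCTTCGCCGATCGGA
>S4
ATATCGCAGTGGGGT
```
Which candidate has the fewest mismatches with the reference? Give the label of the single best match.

S3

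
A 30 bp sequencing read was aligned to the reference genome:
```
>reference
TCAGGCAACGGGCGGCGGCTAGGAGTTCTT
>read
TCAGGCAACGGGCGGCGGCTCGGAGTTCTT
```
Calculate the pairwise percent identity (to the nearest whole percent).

1 position differs (21), so 29 of 30 match: 29/30 = 96.67%.

97%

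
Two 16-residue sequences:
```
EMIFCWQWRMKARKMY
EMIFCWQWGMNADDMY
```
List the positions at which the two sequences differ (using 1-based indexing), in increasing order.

9, 11, 13, 14

Differences at position 9 (R→G), position 11 (K→N), position 13 (R→D), position 14 (K→D).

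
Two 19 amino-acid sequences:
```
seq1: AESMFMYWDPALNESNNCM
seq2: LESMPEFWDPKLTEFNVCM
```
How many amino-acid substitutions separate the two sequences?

8

Comparing position by position, 8 residues differ: 1 (A/L), 5 (F/P), 6 (M/E), 7 (Y/F), 11 (A/K), 13 (N/T), 15 (S/F), 17 (N/V).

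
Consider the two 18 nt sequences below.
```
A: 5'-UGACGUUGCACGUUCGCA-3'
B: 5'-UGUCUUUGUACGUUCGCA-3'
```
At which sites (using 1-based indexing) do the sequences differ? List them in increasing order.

3, 5, 9

Scanning 1-based: 3: A/U; 5: G/U; 9: C/U.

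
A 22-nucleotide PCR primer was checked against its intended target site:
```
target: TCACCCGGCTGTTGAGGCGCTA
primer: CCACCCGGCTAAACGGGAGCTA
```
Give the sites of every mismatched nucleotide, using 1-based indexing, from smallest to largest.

1, 11, 12, 13, 14, 15, 18

Differences at site 1 (T→C), site 11 (G→A), site 12 (T→A), site 13 (T→A), site 14 (G→C), site 15 (A→G), site 18 (C→A).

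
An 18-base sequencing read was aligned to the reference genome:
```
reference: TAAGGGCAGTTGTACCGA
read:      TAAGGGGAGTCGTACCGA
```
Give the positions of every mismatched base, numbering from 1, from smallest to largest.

7, 11

Differences at position 7 (C→G), position 11 (T→C).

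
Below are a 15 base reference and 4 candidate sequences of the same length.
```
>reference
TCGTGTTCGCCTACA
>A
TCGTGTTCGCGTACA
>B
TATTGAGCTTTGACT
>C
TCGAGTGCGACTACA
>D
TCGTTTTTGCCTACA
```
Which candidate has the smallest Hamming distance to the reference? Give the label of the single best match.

A

A differs at 1 base; B differs at 9 bases; C differs at 3 bases; D differs at 2 bases. The closest is A.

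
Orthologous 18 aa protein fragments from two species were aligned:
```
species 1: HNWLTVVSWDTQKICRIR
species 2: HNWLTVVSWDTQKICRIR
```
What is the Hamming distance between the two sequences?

0

The two sequences are identical at every position.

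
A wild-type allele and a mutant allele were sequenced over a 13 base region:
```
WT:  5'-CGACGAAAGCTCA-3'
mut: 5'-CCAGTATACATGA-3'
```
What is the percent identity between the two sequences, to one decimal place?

7 positions differ (2, 4, 5, 7, 9, 10, 12), so 6 of 13 match: 6/13 = 46.15%.

46.2%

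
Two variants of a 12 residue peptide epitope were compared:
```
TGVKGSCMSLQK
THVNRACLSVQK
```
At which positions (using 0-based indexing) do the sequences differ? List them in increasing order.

1, 3, 4, 5, 7, 9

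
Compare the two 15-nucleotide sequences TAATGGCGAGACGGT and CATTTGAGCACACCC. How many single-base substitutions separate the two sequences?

11

Comparing position by position, 11 sites differ: 1 (T/C), 3 (A/T), 5 (G/T), 7 (C/A), 9 (A/C), 10 (G/A), 11 (A/C), 12 (C/A), 13 (G/C), 14 (G/C), 15 (T/C).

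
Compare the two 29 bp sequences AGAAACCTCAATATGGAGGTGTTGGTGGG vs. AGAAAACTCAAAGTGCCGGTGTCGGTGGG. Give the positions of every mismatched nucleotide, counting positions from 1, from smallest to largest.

Scanning 1-based: 6: C/A; 12: T/A; 13: A/G; 16: G/C; 17: A/C; 23: T/C.

6, 12, 13, 16, 17, 23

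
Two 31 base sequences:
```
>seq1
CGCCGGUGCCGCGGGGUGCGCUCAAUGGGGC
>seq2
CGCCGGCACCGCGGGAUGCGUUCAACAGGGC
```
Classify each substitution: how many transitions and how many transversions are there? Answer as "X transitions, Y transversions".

6 transitions, 0 transversions

Transitions (purine↔purine or pyrimidine↔pyrimidine): 7 U→C, 8 G→A, 16 G→A, 21 C→U, 26 U→C, 27 G→A.
Transversions (purine↔pyrimidine): none.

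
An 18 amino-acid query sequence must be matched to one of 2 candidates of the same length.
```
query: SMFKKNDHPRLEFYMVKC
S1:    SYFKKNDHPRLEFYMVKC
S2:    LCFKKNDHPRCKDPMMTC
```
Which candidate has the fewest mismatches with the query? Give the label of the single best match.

S1

S1 differs at 1 residue; S2 differs at 8 residues. The closest is S1.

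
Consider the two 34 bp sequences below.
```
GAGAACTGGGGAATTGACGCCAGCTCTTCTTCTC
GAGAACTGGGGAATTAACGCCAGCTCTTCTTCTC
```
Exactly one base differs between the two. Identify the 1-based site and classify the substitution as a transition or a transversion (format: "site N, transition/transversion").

site 16, transition

Site 16 changes G→A. G is a purine and A is a purine, so this is a transition.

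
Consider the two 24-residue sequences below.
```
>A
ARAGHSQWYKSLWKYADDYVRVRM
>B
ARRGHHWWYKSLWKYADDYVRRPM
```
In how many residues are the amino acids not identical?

5

Mismatches (1-based): residue 3: A→R; residue 6: S→H; residue 7: Q→W; residue 22: V→R; residue 23: R→P.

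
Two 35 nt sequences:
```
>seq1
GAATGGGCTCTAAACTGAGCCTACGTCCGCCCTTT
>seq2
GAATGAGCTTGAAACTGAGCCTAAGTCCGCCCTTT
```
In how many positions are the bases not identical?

The sequences differ at positions 6, 10, 11, 24 (1-based) — 4 in total.

4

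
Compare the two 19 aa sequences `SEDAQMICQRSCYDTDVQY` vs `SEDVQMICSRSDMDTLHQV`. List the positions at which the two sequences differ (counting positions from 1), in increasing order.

Scanning 1-based: 4: A/V; 9: Q/S; 12: C/D; 13: Y/M; 16: D/L; 17: V/H; 19: Y/V.

4, 9, 12, 13, 16, 17, 19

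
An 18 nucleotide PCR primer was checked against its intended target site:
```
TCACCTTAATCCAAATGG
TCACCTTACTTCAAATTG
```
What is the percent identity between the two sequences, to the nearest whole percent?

3 positions differ (9, 11, 17), so 15 of 18 match: 15/18 = 83.33%.

83%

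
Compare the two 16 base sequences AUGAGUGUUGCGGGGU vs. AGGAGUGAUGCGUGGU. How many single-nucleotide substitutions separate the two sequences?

3

Comparing position by position, 3 sites differ: 2 (U/G), 8 (U/A), 13 (G/U).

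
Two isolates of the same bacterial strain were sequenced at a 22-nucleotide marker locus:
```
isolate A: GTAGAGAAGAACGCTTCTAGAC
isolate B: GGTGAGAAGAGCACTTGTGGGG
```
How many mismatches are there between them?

The sequences differ at sites 2, 3, 11, 13, 17, 19, 21, 22 (1-based) — 8 in total.

8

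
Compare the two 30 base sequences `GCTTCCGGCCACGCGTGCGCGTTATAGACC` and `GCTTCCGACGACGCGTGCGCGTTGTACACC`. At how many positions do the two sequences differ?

Mismatches (1-based): position 8: G→A; position 10: C→G; position 24: A→G; position 27: G→C.

4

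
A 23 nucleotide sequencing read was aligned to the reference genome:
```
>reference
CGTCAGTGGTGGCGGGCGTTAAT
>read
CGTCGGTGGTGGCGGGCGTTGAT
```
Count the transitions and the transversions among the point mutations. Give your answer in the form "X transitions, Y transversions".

2 transitions, 0 transversions

Transitions (purine↔purine or pyrimidine↔pyrimidine): 5 A→G, 21 A→G.
Transversions (purine↔pyrimidine): none.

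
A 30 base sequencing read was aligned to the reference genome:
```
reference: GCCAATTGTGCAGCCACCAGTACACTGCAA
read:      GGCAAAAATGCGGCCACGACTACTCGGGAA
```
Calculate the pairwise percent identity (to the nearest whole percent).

67%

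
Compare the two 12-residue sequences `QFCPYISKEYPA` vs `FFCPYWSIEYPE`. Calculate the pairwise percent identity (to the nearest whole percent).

67%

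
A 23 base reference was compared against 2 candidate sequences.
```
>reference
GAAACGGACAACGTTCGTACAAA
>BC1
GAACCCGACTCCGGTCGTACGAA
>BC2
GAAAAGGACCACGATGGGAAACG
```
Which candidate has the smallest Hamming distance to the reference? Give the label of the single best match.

BC1

BC1 differs at 6 positions; BC2 differs at 8 positions. The closest is BC1.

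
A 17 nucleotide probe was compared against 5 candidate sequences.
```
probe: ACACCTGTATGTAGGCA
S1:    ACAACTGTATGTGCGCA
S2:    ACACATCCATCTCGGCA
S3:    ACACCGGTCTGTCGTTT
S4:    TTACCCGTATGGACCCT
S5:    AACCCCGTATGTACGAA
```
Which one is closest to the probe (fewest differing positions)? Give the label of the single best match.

S1

S1 differs at 3 positions; S2 differs at 5 positions; S3 differs at 6 positions; S4 differs at 7 positions; S5 differs at 5 positions. The closest is S1.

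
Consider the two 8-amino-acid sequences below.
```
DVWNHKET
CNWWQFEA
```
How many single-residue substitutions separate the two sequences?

6

The sequences differ at residues 1, 2, 4, 5, 6, 8 (1-based) — 6 in total.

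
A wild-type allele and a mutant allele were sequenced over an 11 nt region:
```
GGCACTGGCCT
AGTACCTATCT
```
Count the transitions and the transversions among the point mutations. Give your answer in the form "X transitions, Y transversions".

5 transitions, 1 transversion

Mismatches (1-based):
position 1: G→A (purine→purine, transition)
position 3: C→T (pyrimidine→pyrimidine, transition)
position 6: T→C (pyrimidine→pyrimidine, transition)
position 7: G→T (purine→pyrimidine, transversion)
position 8: G→A (purine→purine, transition)
position 9: C→T (pyrimidine→pyrimidine, transition)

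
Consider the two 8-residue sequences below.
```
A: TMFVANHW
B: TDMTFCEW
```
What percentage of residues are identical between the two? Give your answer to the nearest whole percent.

25%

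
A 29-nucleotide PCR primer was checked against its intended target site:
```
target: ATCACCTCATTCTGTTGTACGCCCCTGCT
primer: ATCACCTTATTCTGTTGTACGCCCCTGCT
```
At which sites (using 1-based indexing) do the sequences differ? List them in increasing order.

Differences at site 8 (C→T).

8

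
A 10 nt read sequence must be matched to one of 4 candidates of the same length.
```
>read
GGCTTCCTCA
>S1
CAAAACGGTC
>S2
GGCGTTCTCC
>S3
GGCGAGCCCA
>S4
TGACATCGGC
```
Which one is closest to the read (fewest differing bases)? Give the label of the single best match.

Hamming distances to read — S1: 9; S2: 3; S3: 4; S4: 8.
Smallest is S2 with 3 mismatches.

S2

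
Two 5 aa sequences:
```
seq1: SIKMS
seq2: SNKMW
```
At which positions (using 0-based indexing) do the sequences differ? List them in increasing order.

1, 4

Scanning 0-based: 1: I/N; 4: S/W.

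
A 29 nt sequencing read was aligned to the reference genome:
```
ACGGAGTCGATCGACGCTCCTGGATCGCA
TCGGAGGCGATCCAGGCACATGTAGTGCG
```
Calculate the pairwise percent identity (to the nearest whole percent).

66%

10 positions differ (1, 7, 13, 15, 18, 20, 23, 25, 26, 29), so 19 of 29 match: 19/29 = 65.52%.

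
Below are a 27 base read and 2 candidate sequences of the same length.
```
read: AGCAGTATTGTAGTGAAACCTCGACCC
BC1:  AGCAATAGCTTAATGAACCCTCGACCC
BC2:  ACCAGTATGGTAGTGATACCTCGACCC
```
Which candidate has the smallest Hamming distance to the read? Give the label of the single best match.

BC1 differs at 6 sites; BC2 differs at 3 sites. The closest is BC2.

BC2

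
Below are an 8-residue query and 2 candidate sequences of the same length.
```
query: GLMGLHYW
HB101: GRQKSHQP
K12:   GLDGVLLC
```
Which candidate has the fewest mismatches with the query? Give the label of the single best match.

Hamming distances to query — HB101: 6; K12: 5.
Smallest is K12 with 5 mismatches.

K12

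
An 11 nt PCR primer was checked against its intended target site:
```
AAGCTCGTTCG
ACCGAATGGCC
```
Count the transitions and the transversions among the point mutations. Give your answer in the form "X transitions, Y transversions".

Mismatches (1-based):
base 2: A→C (purine→pyrimidine, transversion)
base 3: G→C (purine→pyrimidine, transversion)
base 4: C→G (pyrimidine→purine, transversion)
base 5: T→A (pyrimidine→purine, transversion)
base 6: C→A (pyrimidine→purine, transversion)
base 7: G→T (purine→pyrimidine, transversion)
base 8: T→G (pyrimidine→purine, transversion)
base 9: T→G (pyrimidine→purine, transversion)
base 11: G→C (purine→pyrimidine, transversion)

0 transitions, 9 transversions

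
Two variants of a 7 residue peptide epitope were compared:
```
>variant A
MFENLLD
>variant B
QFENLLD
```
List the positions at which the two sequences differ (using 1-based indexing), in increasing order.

1

Scanning 1-based: 1: M/Q.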